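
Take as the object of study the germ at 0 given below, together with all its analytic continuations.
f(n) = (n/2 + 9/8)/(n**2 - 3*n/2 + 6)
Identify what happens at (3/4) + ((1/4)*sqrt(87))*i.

The denominator factor n**2 - 3*n/2 + 6 vanishes at (3/4) + ((1/4)*sqrt(87))*i and appears to the power 1; the numerator there equals (3/2) + ((1/8)*sqrt(87))*i, nonzero, and no other factor vanishes.
Hence a pole whose order is the multiplicity, 1.

The point is a pole of order 1.


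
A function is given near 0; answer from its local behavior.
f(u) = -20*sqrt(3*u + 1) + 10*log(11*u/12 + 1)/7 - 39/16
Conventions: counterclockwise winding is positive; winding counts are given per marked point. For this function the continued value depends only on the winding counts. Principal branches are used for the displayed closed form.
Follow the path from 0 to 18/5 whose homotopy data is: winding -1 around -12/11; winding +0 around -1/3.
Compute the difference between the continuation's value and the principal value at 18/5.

The rational part is single-valued and drops out of the difference; each branch term changes only by its own monodromy.
(-20)*sqrt(1 - u/(-1/3)): winding +0 is even, the square root returns to the same sheet, contribution 0.
(10/7)*log(1 - u/(-12/11)): each positive loop around -12/11 adds 2*pi*i to the log, so winding -1 contributes (10/7)*(-1)*2*pi*i = -(20/7)*pi*i.
Summing the contributions at u = 18/5 gives -(20/7)*pi*i.

Continued minus principal equals -(20/7)*pi*i.


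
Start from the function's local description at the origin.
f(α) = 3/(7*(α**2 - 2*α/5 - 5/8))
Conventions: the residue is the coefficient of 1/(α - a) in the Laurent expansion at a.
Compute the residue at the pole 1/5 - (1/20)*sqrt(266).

The factor α**2 - 2*α/5 - 5/8 splits as (α - a)(α - a') with a = 1/5 - (1/20)*sqrt(266), a' = 1/5 + (1/20)*sqrt(266). At the order-1 pole a set g(α) = (α - a)*f(α) = [3/7] / (α - a').
Simple pole: residue = g(a) at a = 1/5 - (1/20)*sqrt(266), which is -(15/931)*sqrt(266).

The residue is -(15/931)*sqrt(266).


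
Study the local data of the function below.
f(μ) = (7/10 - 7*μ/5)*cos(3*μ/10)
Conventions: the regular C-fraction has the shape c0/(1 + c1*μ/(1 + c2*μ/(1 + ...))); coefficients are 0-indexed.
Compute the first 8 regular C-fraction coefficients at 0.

Taylor coefficients (expand at 0): a_0 = 7/10, a_1 = -7/5, a_2 = -63/2000, a_3 = 63/1000, a_4 = 189/800000, a_5 = -189/400000, a_6 = -567/800000000, a_7 = 567/400000000.
c0 = a_0 = 7/10. Peel one level at a time: if S = 1 + c*μ/S' with S'(0) = 1, then c is the μ-coefficient of S and S' = c*μ/(S - 1).
S_1 = c0/f = 1 + (2)*μ + (809/200)*μ^2 + ...; c1 = 2.
S_2 = c1*μ/(S_1 - 1) = 1 + (-809/400)*μ + (7281/160000)*μ^2 + ...; c2 = -809/400.
S_3 = c2*μ/(S_2 - 1) = 1 + (9/400)*μ + (-27/64720)*μ^2 + ...; c3 = 9/400.
S_4 = c3*μ/(S_3 - 1) = 1 + (15/809)*μ + (-24045/654481)*μ^2 + ...; c4 = 15/809.
S_5 = c4*μ/(S_4 - 1) = 1 + (1603/809)*μ + (32067281/8090000)*μ^2 + ...; c5 = 1603/809.
S_6 = c5*μ/(S_5 - 1) = 1 + (-32067281/16030000)*μ + (233481872961/256960900000000)*μ^2 + ...; c6 = -32067281/16030000.
S_7 = c6*μ/(S_6 - 1) = 1 + (7281/16030000)*μ + ...; c7 = 7281/16030000.

The regular C-fraction coefficients are [7/10, 2, -809/400, 9/400, 15/809, 1603/809, -32067281/16030000, 7281/16030000].


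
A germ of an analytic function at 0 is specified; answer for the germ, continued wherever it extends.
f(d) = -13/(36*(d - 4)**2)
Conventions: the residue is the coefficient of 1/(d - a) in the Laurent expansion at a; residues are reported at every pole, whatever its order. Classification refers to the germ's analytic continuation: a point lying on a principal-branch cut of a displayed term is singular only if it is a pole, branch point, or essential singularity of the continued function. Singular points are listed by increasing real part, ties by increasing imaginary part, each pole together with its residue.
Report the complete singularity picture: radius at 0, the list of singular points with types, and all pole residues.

Denominator factor (d - 4)^2: pole of order 2 at 4, modulus 4.
The radius of convergence is the smallest modulus among the singular points: 4.
At the order-2 pole 4 set g(d) = (d - (4))^2*f(d) = -13/36.
Order-2 pole: residue = g'(a); g'(4) = 0, so the residue is 0.

Radius of convergence at 0: 4.
At 4: a pole of order 2; residue 0.


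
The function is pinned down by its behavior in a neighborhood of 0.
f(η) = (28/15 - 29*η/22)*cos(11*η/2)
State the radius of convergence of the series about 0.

The radius of convergence is infinite.

The factor cos(11*η/2) is entire and contributes no finite singular point.
The polynomial part has no poles.
No finite singular points: the Taylor series at 0 converges everywhere.


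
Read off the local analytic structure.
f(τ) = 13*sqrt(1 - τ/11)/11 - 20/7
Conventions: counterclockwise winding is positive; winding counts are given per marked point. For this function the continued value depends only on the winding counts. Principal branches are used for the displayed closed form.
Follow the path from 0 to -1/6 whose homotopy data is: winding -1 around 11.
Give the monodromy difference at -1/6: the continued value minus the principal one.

The rational part is single-valued and drops out of the difference; each branch term changes only by its own monodromy.
(13/11)*sqrt(1 - τ/(11)): winding -1 is odd, the square root flips sign, contributing -2*(13/11)*sqrt(1 - (-1/6)/(11)) = -2*(13/11)*sqrt(67/66) = -(13/363)*sqrt(4422).
Summing the contributions at τ = -1/6 gives -(13/363)*sqrt(4422).

Continued minus principal equals -(13/363)*sqrt(4422).


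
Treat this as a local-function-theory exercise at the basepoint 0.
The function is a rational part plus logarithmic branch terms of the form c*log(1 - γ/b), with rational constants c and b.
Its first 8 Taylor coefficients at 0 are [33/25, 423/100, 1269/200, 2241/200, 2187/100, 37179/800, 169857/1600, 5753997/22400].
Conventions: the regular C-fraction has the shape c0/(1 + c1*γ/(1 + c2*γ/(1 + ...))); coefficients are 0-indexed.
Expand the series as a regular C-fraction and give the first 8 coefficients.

Taylor coefficients (read off): a_0 = 33/25, a_1 = 423/100, a_2 = 1269/200, a_3 = 2241/200, a_4 = 2187/100, a_5 = 37179/800, a_6 = 169857/1600, a_7 = 5753997/22400.
c0 = a_0 = 33/25. Peel one level at a time: if S = 1 + c*γ/S' with S'(0) = 1, then c is the γ-coefficient of S and S' = c*γ/(S - 1).
S_1 = c0/f = 1 + (-141/44)*γ + (10575/1936)*γ^2 + ...; c1 = -141/44.
S_2 = c1*γ/(S_1 - 1) = 1 + (75/44)*γ + (-75/188)*γ^2 + ...; c2 = 75/44.
S_3 = c2*γ/(S_2 - 1) = 1 + (11/47)*γ + (1793/4418)*γ^2 + ...; c3 = 11/47.
S_4 = c3*γ/(S_3 - 1) = 1 + (-163/94)*γ + (-447/470)*γ^2 + ...; c4 = -163/94.
S_5 = c4*γ/(S_4 - 1) = 1 + (-447/815)*γ + (-693297/1328450)*γ^2 + ...; c5 = -447/815.
S_6 = c5*γ/(S_5 - 1) = 1 + (-1551/1630)*γ + (-3807/10430)*γ^2 + ...; c6 = -1551/1630.
S_7 = c6*γ/(S_6 - 1) = 1 + (-4401/11473)*γ + ...; c7 = -4401/11473.

The regular C-fraction coefficients are [33/25, -141/44, 75/44, 11/47, -163/94, -447/815, -1551/1630, -4401/11473].


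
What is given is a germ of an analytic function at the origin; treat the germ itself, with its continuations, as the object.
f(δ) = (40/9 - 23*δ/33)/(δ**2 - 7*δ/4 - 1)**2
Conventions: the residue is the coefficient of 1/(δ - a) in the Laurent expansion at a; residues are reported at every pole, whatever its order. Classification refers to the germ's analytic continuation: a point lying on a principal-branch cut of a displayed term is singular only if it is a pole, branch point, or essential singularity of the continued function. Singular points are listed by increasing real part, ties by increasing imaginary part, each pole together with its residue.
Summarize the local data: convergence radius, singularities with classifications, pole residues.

Radius of convergence at 0: -7/8 + (1/8)*sqrt(113).
At 7/8 - (1/8)*sqrt(113): a pole of order 2; residue (48592/1264131)*sqrt(113).
At 7/8 + (1/8)*sqrt(113): a pole of order 2; residue -(48592/1264131)*sqrt(113).


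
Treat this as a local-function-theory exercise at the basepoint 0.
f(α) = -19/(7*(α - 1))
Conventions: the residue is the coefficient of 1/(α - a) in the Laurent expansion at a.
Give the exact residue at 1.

At the order-1 pole 1 set g(α) = (α - (1))*f(α) = -19/7.
Simple pole: residue = g(a) at a = 1, which is -19/7.

The residue is -19/7.


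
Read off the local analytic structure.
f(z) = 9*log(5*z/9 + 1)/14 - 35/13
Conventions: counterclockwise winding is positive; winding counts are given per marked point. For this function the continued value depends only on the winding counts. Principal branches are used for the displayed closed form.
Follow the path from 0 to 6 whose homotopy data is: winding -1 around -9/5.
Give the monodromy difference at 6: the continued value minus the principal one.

The rational part is single-valued and drops out of the difference; each branch term changes only by its own monodromy.
(9/14)*log(1 - z/(-9/5)): each positive loop around -9/5 adds 2*pi*i to the log, so winding -1 contributes (9/14)*(-1)*2*pi*i = -(9/7)*pi*i.
Summing the contributions at z = 6 gives -(9/7)*pi*i.

Continued minus principal equals -(9/7)*pi*i.


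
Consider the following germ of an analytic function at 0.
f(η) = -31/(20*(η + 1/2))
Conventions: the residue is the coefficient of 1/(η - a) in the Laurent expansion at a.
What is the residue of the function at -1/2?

The residue is -31/20.

At the order-1 pole -1/2 set g(η) = (η - (-1/2))*f(η) = -31/20.
Simple pole: residue = g(a) at a = -1/2, which is -31/20.


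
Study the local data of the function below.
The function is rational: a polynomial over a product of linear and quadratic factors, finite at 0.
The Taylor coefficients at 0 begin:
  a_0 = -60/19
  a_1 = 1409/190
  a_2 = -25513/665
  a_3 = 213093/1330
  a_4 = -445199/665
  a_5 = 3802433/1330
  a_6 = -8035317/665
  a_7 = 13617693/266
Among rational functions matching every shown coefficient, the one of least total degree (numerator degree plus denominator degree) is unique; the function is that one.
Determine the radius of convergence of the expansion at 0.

The radius of convergence is -2 + sqrt(5).

No rational of total degree below 6 reproduces all 8 coefficients; solving the [2/4] Pade equations on them gives f(ρ) = (5*ρ**2/7 - 11*ρ/20 + 30/19)/((ρ**2 - 4*ρ - 1)*(ρ**2 - ρ + 1/2)), whose expansion matches every shown term.
Denominator factor (ρ**2 - 4*ρ - 1): discriminant 20, real irrational roots 2 + sqrt(5) and 2 - sqrt(5); poles of order 1, moduli 2 + sqrt(5) and -2 + sqrt(5).
Denominator factor (ρ**2 - ρ + 1/2): discriminant -1, complex-conjugate roots (1/2) + (1/2)*i and (1/2) - (1/2)*i; poles of order 1, moduli (1/2)*sqrt(2) and (1/2)*sqrt(2).
The radius of convergence is the smallest modulus among the singular points: -2 + sqrt(5).


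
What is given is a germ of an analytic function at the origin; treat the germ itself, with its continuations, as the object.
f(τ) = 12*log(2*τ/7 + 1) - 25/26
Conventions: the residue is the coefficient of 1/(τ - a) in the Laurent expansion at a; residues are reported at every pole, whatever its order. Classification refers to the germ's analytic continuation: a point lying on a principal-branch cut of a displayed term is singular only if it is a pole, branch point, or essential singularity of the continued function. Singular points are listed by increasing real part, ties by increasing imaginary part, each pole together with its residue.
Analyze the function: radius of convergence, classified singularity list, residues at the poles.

Radius of convergence at 0: 7/2.
At -7/2: a logarithmic branch point.

Branch term (12)*log(1 - τ/(-7/2)): its argument vanishes at τ = -7/2, a logarithmic branch point, modulus 7/2.
The radius of convergence is the smallest modulus among the singular points: 7/2.


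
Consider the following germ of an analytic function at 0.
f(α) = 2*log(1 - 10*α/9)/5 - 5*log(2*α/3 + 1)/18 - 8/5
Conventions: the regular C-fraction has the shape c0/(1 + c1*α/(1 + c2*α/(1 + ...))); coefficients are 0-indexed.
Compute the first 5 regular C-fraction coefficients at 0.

Taylor coefficients (expand at 0): a_0 = -8/5, a_1 = -17/27, a_2 = -5/27, a_3 = -460/2187, a_4 = -910/6561.
c0 = a_0 = -8/5. Peel one level at a time: if S = 1 + c*α/S' with S'(0) = 1, then c is the α-coefficient of S and S' = c*α/(S - 1).
S_1 = c0/f = 1 + (-85/216)*α + (1825/46656)*α^2 + ...; c1 = -85/216.
S_2 = c1*α/(S_1 - 1) = 1 + (365/3672)*α + (-5795/23409)*α^2 + ...; c2 = 365/3672.
S_3 = c2*α/(S_2 - 1) = 1 + (9272/3723)*α + (321224/47961)*α^2 + ...; c3 = 9272/3723.
S_4 = c3*α/(S_3 - 1) = 1 + (-682601/253821)*α + ...; c4 = -682601/253821.

The regular C-fraction coefficients are [-8/5, -85/216, 365/3672, 9272/3723, -682601/253821].


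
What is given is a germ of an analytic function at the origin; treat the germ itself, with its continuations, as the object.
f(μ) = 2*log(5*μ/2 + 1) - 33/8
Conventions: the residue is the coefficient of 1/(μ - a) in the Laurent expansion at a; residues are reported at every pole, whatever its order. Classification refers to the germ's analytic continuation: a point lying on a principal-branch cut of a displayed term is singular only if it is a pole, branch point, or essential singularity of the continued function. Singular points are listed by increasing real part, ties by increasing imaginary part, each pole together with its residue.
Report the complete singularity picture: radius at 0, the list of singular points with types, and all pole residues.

Branch term (2)*log(1 - μ/(-2/5)): its argument vanishes at μ = -2/5, a logarithmic branch point, modulus 2/5.
The radius of convergence is the smallest modulus among the singular points: 2/5.

Radius of convergence at 0: 2/5.
At -2/5: a logarithmic branch point.


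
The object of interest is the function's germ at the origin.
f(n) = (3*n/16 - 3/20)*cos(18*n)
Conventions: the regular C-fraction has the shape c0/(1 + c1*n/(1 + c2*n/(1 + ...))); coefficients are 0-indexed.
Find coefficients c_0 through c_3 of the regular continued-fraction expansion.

Taylor coefficients (expand at 0): a_0 = -3/20, a_1 = 3/16, a_2 = 243/10, a_3 = -243/8.
c0 = a_0 = -3/20. Peel one level at a time: if S = 1 + c*n/S' with S'(0) = 1, then c is the n-coefficient of S and S' = c*n/(S - 1).
S_1 = c0/f = 1 + (5/4)*n + (2617/16)*n^2 + ...; c1 = 5/4.
S_2 = c1*n/(S_1 - 1) = 1 + (-2617/20)*n + (423954/25)*n^2 + ...; c2 = -2617/20.
S_3 = c2*n/(S_2 - 1) = 1 + (648/5)*n + ...; c3 = 648/5.

The regular C-fraction coefficients are [-3/20, 5/4, -2617/20, 648/5].


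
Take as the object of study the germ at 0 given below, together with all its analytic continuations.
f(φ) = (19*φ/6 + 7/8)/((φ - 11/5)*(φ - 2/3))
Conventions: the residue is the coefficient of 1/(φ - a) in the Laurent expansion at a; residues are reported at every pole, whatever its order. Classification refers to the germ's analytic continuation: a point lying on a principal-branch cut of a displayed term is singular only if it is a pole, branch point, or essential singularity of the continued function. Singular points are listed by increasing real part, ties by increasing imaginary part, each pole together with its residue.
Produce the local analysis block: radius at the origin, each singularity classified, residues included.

Radius of convergence at 0: 2/3.
At 2/3: a pole of order 1; residue -1075/552.
At 11/5: a pole of order 1; residue 941/184.

Denominator factor (φ - 11/5): pole of order 1 at 11/5, modulus 11/5.
Denominator factor (φ - 2/3): pole of order 1 at 2/3, modulus 2/3.
The radius of convergence is the smallest modulus among the singular points: 2/3.
At the order-1 pole 2/3 set g(φ) = (φ - (2/3))*f(φ) = (19*φ/6 + 7/8)/(φ - 11/5).
Simple pole: residue = g(a) at a = 2/3, which is -1075/552.
At the order-1 pole 11/5 set g(φ) = (φ - (11/5))*f(φ) = (19*φ/6 + 7/8)/(φ - 2/3).
Simple pole: residue = g(a) at a = 11/5, which is 941/184.
List the singular points by increasing real part (a conjugate pair: the negative imaginary part first).


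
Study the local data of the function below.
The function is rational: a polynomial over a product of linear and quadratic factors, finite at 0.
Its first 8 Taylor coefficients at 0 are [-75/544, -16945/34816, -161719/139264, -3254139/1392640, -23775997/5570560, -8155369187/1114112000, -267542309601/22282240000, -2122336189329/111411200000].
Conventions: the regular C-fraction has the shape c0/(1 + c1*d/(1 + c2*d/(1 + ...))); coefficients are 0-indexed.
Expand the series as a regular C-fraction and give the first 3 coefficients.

Taylor coefficients (read off): a_0 = -75/544, a_1 = -16945/34816, a_2 = -161719/139264.
c0 = a_0 = -75/544. Peel one level at a time: if S = 1 + c*d/S' with S'(0) = 1, then c is the d-coefficient of S and S' = c*d/(S - 1).
S_1 = c0/f = 1 + (-3389/960)*d + (3722809/921600)*d^2 + ...; c1 = -3389/960.
S_2 = c1*d/(S_1 - 1) = 1 + (3722809/3253440)*d + ...; c2 = 3722809/3253440.

The regular C-fraction coefficients are [-75/544, -3389/960, 3722809/3253440].


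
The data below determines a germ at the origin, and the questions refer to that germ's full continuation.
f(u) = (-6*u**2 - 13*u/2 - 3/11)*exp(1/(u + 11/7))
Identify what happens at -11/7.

The point is an essential singularity.

The exponent 1/(u - (-11/7)) has a pole at -11/7, so exp(1/(u - (-11/7))) takes every nonzero value near it: an essential singularity (not a pole of any order).


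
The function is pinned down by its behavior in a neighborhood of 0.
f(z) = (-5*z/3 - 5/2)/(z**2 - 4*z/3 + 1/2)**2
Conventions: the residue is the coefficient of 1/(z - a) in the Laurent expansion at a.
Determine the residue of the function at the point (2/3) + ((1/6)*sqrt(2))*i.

The residue is ((195/4)*sqrt(2))*i.

The factor z**2 - 4*z/3 + 1/2 splits as (z - a)(z - a') with a = (2/3) + ((1/6)*sqrt(2))*i, a' = (2/3) - ((1/6)*sqrt(2))*i. At the order-2 pole a set g(z) = (z - a)^2*f(z) = [-5*z/3 - 5/2] / (z - a')^2.
Order-2 pole: residue = g'(a); g'((2/3) + ((1/6)*sqrt(2))*i) = ((195/4)*sqrt(2))*i, so the residue is ((195/4)*sqrt(2))*i.


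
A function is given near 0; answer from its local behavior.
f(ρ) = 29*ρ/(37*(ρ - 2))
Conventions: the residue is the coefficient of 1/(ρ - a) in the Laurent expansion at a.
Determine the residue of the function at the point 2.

At the order-1 pole 2 set g(ρ) = (ρ - (2))*f(ρ) = 29*ρ/37.
Simple pole: residue = g(a) at a = 2, which is 58/37.

The residue is 58/37.


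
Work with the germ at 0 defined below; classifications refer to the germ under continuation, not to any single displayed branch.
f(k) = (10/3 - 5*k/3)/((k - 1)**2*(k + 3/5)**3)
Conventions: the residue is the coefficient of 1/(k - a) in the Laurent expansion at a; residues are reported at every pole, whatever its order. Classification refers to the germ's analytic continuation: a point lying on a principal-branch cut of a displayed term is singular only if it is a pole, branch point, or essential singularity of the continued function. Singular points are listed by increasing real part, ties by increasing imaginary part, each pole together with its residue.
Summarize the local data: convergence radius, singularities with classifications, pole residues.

Radius of convergence at 0: 3/5.
At -3/5: a pole of order 3; residue 14375/12288.
At 1: a pole of order 2; residue -14375/12288.

Denominator factor (k - 1)^2: pole of order 2 at 1, modulus 1.
Denominator factor (k + 3/5)^3: pole of order 3 at -3/5, modulus 3/5.
The radius of convergence is the smallest modulus among the singular points: 3/5.
At the order-3 pole -3/5 set g(k) = (k - (-3/5))^3*f(k) = (10/3 - 5*k/3)/(k - 1)**2.
Order-3 pole: residue = g''(a)/2; g''(-3/5) = 14375/6144, so the residue is 14375/12288.
At the order-2 pole 1 set g(k) = (k - (1))^2*f(k) = (10/3 - 5*k/3)/(k + 3/5)**3.
Order-2 pole: residue = g'(a); g'(1) = -14375/12288, so the residue is -14375/12288.
List the singular points by increasing real part (a conjugate pair: the negative imaginary part first).


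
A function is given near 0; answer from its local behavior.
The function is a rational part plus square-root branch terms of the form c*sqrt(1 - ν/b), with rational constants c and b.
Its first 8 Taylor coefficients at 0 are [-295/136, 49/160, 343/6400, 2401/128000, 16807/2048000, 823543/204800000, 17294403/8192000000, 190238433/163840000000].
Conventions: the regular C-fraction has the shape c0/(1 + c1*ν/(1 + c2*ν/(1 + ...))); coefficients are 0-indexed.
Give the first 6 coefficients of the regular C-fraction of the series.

Taylor coefficients (read off): a_0 = -295/136, a_1 = 49/160, a_2 = 343/6400, a_3 = 2401/128000, a_4 = 16807/2048000, a_5 = 823543/204800000.
c0 = a_0 = -295/136. Peel one level at a time: if S = 1 + c*ν/S' with S'(0) = 1, then c is the ν-coefficient of S and S' = c*ν/(S - 1).
S_1 = c0/f = 1 + (833/5900)*ν + (3107923/69620000)*ν^2 + ...; c1 = 833/5900.
S_2 = c1*ν/(S_1 - 1) = 1 + (-3731/11800)*ν + (-49/1600)*ν^2 + ...; c2 = -3731/11800.
S_3 = c2*ν/(S_2 - 1) = 1 + (-413/4264)*ν + (-2228961/90908480)*ν^2 + ...; c3 = -413/4264.
S_4 = c3*ν/(S_3 - 1) = 1 + (-5397/21320)*ν + (-49/1600)*ν^2 + ...; c4 = -5397/21320.
S_5 = c4*ν/(S_4 - 1) = 1 + (-3731/30840)*ν + ...; c5 = -3731/30840.

The regular C-fraction coefficients are [-295/136, 833/5900, -3731/11800, -413/4264, -5397/21320, -3731/30840].


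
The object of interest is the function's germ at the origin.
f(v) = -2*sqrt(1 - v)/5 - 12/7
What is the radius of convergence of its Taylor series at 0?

Branch term (-2/5)*sqrt(1 - v/(1)): its argument vanishes at v = 1, a square-root branch point, modulus 1.
The radius of convergence is the smallest modulus among the singular points: 1.

The radius of convergence is 1.


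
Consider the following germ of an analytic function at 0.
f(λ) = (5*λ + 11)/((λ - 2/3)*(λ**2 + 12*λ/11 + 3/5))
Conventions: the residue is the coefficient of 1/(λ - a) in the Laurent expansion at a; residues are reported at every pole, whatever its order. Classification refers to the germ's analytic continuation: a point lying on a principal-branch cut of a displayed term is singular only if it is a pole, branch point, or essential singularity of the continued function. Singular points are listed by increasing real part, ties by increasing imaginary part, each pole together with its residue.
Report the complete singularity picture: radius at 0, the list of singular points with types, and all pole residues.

Denominator factor (λ - 2/3): pole of order 1 at 2/3, modulus 2/3.
Denominator factor (λ**2 + 12*λ/11 + 3/5): discriminant -732/605, complex-conjugate roots (-6/11) + ((1/55)*sqrt(915))*i and (-6/11) - ((1/55)*sqrt(915))*i; poles of order 1, moduli (1/5)*sqrt(15) and (1/5)*sqrt(15).
The radius of convergence is the smallest modulus among the singular points: 2/3.
The factor λ**2 + 12*λ/11 + 3/5 splits as (λ - a)(λ - a') with a = (-6/11) - ((1/55)*sqrt(915))*i, a' = (-6/11) + ((1/55)*sqrt(915))*i. At the order-1 pole a set g(λ) = (λ - a)*f(λ) = [(5*λ + 11)/(λ - 2/3)] / (λ - a').
Simple pole: residue = g(a) at a = (-6/11) - ((1/55)*sqrt(915))*i, which is (-7095/1754) - ((15455/106994)*sqrt(915))*i.
The factor λ**2 + 12*λ/11 + 3/5 splits as (λ - a)(λ - a') with a = (-6/11) + ((1/55)*sqrt(915))*i, a' = (-6/11) - ((1/55)*sqrt(915))*i. At the order-1 pole a set g(λ) = (λ - a)*f(λ) = [(5*λ + 11)/(λ - 2/3)] / (λ - a').
Simple pole: residue = g(a) at a = (-6/11) + ((1/55)*sqrt(915))*i, which is (-7095/1754) + ((15455/106994)*sqrt(915))*i.
At the order-1 pole 2/3 set g(λ) = (λ - (2/3))*f(λ) = (5*λ + 11)/(λ**2 + 12*λ/11 + 3/5).
Simple pole: residue = g(a) at a = 2/3, which is 7095/877.
List the singular points by increasing real part (a conjugate pair: the negative imaginary part first).

Radius of convergence at 0: 2/3.
At (-6/11) - ((1/55)*sqrt(915))*i: a pole of order 1; residue (-7095/1754) - ((15455/106994)*sqrt(915))*i.
At (-6/11) + ((1/55)*sqrt(915))*i: a pole of order 1; residue (-7095/1754) + ((15455/106994)*sqrt(915))*i.
At 2/3: a pole of order 1; residue 7095/877.


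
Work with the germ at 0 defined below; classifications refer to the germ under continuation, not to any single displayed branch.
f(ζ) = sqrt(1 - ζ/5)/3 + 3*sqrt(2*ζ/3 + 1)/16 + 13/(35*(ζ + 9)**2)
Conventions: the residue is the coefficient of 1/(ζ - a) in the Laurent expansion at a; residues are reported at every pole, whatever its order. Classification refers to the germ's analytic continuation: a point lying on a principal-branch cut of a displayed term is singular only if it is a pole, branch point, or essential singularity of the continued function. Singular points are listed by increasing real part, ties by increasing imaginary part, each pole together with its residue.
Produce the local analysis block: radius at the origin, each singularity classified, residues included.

Radius of convergence at 0: 3/2.
At -9: a pole of order 2; residue 0.
At -3/2: an algebraic (square-root) branch point.
At 5: an algebraic (square-root) branch point.

Denominator factor (ζ + 9)^2: pole of order 2 at -9, modulus 9.
Branch term (1/3)*sqrt(1 - ζ/(5)): its argument vanishes at ζ = 5, a square-root branch point, modulus 5.
Branch term (3/16)*sqrt(1 - ζ/(-3/2)): its argument vanishes at ζ = -3/2, a square-root branch point, modulus 3/2.
The radius of convergence is the smallest modulus among the singular points: 3/2.
The branch terms are analytic at -9 and contribute nothing to the residue; only the rational part matters.
At the order-2 pole -9 set g(ζ) = (ζ - (-9))^2*(rational part) = 13/35.
Order-2 pole: residue = g'(a); g'(-9) = 0, so the residue is 0.
List the singular points by increasing real part (a conjugate pair: the negative imaginary part first).


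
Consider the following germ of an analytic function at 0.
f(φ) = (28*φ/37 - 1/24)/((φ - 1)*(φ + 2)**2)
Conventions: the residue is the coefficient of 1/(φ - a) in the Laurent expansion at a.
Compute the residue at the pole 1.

At the order-1 pole 1 set g(φ) = (φ - (1))*f(φ) = (28*φ/37 - 1/24)/(φ + 2)**2.
Simple pole: residue = g(a) at a = 1, which is 635/7992.

The residue is 635/7992.


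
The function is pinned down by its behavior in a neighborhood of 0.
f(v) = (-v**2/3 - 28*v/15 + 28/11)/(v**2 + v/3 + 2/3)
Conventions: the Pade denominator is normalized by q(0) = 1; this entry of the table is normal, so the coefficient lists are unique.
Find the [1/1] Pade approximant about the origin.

The Pade approximant has numerator coefficients [42/11, -15973/2035]; denominator coefficients [1, -213/259].

Taylor coefficients needed (expand at 0): a_0 = 42/11, a_1 = -259/55, a_2 = -213/55.
Write the denominator as Q(v) = 1 + q1*v. Requiring Q*f - P = O(v^3) with deg P <= 1 kills the coefficients of v^2..v^2 in Q*f:
  v^2: a_2 + q1*a_1 = 0, i.e. -213/55 + (-259/55)*q1 = 0.
Solving this linear system: q1 = -213/259.
The numerator is Q*f truncated at degree 1: P0 = a_0 = 42/11; P1 = a_1 + q1*a_0 = -15973/2035.


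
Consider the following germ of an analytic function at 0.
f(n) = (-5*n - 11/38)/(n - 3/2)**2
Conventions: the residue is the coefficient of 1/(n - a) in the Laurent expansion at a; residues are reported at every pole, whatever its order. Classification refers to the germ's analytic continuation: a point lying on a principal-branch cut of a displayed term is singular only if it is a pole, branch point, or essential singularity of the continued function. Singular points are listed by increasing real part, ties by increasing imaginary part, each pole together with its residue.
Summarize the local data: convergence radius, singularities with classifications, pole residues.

Radius of convergence at 0: 3/2.
At 3/2: a pole of order 2; residue -5.

Denominator factor (n - 3/2)^2: pole of order 2 at 3/2, modulus 3/2.
The radius of convergence is the smallest modulus among the singular points: 3/2.
At the order-2 pole 3/2 set g(n) = (n - (3/2))^2*f(n) = -5*n - 11/38.
Order-2 pole: residue = g'(a); g'(3/2) = -5, so the residue is -5.


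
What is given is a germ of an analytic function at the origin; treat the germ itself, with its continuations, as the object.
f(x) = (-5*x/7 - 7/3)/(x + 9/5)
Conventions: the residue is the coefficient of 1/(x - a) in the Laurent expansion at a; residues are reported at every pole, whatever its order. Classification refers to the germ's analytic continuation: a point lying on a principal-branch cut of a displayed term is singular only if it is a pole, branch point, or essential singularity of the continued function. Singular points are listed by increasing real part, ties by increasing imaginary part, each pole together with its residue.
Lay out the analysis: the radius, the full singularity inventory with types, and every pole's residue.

Denominator factor (x + 9/5): pole of order 1 at -9/5, modulus 9/5.
The radius of convergence is the smallest modulus among the singular points: 9/5.
At the order-1 pole -9/5 set g(x) = (x - (-9/5))*f(x) = -5*x/7 - 7/3.
Simple pole: residue = g(a) at a = -9/5, which is -22/21.

Radius of convergence at 0: 9/5.
At -9/5: a pole of order 1; residue -22/21.


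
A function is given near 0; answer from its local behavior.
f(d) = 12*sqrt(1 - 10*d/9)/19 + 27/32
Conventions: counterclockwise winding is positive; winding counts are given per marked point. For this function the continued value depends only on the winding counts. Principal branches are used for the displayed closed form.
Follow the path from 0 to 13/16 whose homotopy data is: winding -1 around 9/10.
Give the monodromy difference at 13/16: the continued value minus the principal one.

Continued minus principal equals -(2/19)*sqrt(14).

The rational part is single-valued and drops out of the difference; each branch term changes only by its own monodromy.
(12/19)*sqrt(1 - d/(9/10)): winding -1 is odd, the square root flips sign, contributing -2*(12/19)*sqrt(1 - (13/16)/(9/10)) = -2*(12/19)*sqrt(7/72) = -(2/19)*sqrt(14).
Summing the contributions at d = 13/16 gives -(2/19)*sqrt(14).


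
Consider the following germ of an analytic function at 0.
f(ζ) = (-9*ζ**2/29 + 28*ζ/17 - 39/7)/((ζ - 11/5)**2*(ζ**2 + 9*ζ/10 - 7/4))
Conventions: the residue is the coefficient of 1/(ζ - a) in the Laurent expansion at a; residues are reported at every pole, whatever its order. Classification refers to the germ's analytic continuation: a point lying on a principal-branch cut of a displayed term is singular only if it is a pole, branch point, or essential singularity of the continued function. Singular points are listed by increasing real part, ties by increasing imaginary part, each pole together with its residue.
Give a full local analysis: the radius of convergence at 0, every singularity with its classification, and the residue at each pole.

Denominator factor (ζ**2 + 9*ζ/10 - 7/4): discriminant 781/100, real irrational roots -9/20 + (1/20)*sqrt(781) and -9/20 - (1/20)*sqrt(781); poles of order 1, moduli -9/20 + (1/20)*sqrt(781) and 9/20 + (1/20)*sqrt(781).
Denominator factor (ζ - 11/5)^2: pole of order 2 at 11/5, modulus 11/5.
The radius of convergence is the smallest modulus among the singular points: -9/20 + (1/20)*sqrt(781).
The factor ζ**2 + 9*ζ/10 - 7/4 splits as (ζ - a)(ζ - a') with a = -9/20 - (1/20)*sqrt(781), a' = -9/20 + (1/20)*sqrt(781). At the order-1 pole a set g(ζ) = (ζ - a)*f(ζ) = [(-9*ζ**2/29 + 28*ζ/17 - 39/7)/(ζ - 11/5)**2] / (ζ - a').
Simple pole: residue = g(a) at a = -9/20 - (1/20)*sqrt(781), which is -340134820/887076099 + (1340352670/62982403029)*sqrt(781).
The factor ζ**2 + 9*ζ/10 - 7/4 splits as (ζ - a)(ζ - a') with a = -9/20 + (1/20)*sqrt(781), a' = -9/20 - (1/20)*sqrt(781). At the order-1 pole a set g(ζ) = (ζ - a)*f(ζ) = [(-9*ζ**2/29 + 28*ζ/17 - 39/7)/(ζ - 11/5)**2] / (ζ - a').
Simple pole: residue = g(a) at a = -9/20 + (1/20)*sqrt(781), which is -340134820/887076099 - (1340352670/62982403029)*sqrt(781).
At the order-2 pole 11/5 set g(ζ) = (ζ - (11/5))^2*f(ζ) = (-9*ζ**2/29 + 28*ζ/17 - 39/7)/(ζ**2 + 9*ζ/10 - 7/4).
Order-2 pole: residue = g'(a); g'(11/5) = 680269640/887076099, so the residue is 680269640/887076099.
List the singular points by increasing real part (a conjugate pair: the negative imaginary part first).

Radius of convergence at 0: -9/20 + (1/20)*sqrt(781).
At -9/20 - (1/20)*sqrt(781): a pole of order 1; residue -340134820/887076099 + (1340352670/62982403029)*sqrt(781).
At -9/20 + (1/20)*sqrt(781): a pole of order 1; residue -340134820/887076099 - (1340352670/62982403029)*sqrt(781).
At 11/5: a pole of order 2; residue 680269640/887076099.


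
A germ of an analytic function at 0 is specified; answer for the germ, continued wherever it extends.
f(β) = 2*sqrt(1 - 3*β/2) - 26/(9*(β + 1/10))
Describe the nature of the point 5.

Denominator factors: β + 1/10 = 51/10 at β = 5 — none vanishes.
Branch term sqrt(1 - β/(2/3)): argument at 5 is -13/2, nonzero, so 5 is not its branch point (a point on a principal cut is still regular for the continued germ).
So the germ continues analytically to 5.

The point is a regular point.


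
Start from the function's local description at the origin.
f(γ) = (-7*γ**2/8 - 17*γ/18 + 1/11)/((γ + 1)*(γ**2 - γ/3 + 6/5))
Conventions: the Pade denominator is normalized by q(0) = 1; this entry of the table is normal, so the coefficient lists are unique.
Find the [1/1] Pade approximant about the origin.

Taylor coefficients needed (expand at 0): a_0 = 5/66, a_1 = -250/297, a_2 = -635/3888.
Write the denominator as Q(γ) = 1 + q1*γ. Requiring Q*f - P = O(γ^3) with deg P <= 1 kills the coefficients of γ^2..γ^2 in Q*f:
  γ^2: a_2 + q1*a_1 = 0, i.e. -635/3888 + (-250/297)*q1 = 0.
Solving this linear system: q1 = -1397/7200.
The numerator is Q*f truncated at degree 1: P0 = a_0 = 5/66; P1 = a_1 + q1*a_0 = -81397/95040.

The Pade approximant has numerator coefficients [5/66, -81397/95040]; denominator coefficients [1, -1397/7200].


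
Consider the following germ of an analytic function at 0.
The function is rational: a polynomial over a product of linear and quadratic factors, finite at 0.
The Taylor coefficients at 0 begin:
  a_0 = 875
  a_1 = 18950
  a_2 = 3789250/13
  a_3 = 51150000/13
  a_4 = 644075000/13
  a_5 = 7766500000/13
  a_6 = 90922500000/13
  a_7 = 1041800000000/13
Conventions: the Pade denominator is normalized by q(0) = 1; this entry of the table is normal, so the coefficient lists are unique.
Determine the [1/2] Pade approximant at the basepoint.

The Pade approximant has numerator coefficients [875, 1572493200/1082191]; denominator coefficients [1, -21640030/1082191, 1406090450/14068483].

Taylor coefficients needed (read off): a_0 = 875, a_1 = 18950, a_2 = 3789250/13, a_3 = 51150000/13.
Write the denominator as Q(k) = 1 + q1*k + q2*k^2. Requiring Q*f - P = O(k^4) with deg P <= 1 kills the coefficients of k^2..k^3 in Q*f:
  k^2: a_2 + q1*a_1 + q2*a_0 = 0, i.e. 3789250/13 + (18950)*q1 + (875)*q2 = 0.
  k^3: a_3 + q1*a_2 + q2*a_1 = 0, i.e. 51150000/13 + (3789250/13)*q1 + (18950)*q2 = 0.
Solving this linear system: q1 = -21640030/1082191, q2 = 1406090450/14068483.
The numerator is Q*f truncated at degree 1: P0 = a_0 = 875; P1 = a_1 + q1*a_0 = 1572493200/1082191.


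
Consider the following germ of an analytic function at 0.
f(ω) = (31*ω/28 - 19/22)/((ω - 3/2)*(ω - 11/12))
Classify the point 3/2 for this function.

The denominator factor ω - 3/2 vanishes at 3/2 and appears to the power 1; the numerator there equals 491/616, nonzero, and no other factor vanishes.
Hence a pole whose order is the multiplicity, 1.

The point is a pole of order 1.


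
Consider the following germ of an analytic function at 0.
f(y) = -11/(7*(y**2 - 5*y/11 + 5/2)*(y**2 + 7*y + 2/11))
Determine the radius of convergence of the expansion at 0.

Denominator factor (y**2 + 7*y + 2/11): discriminant 531/11, real irrational roots -7/2 + (3/22)*sqrt(649) and -7/2 - (3/22)*sqrt(649); poles of order 1, moduli 7/2 - (3/22)*sqrt(649) and 7/2 + (3/22)*sqrt(649).
Denominator factor (y**2 - 5*y/11 + 5/2): discriminant -1185/121, complex-conjugate roots (5/22) + ((1/22)*sqrt(1185))*i and (5/22) - ((1/22)*sqrt(1185))*i; poles of order 1, moduli (1/2)*sqrt(10) and (1/2)*sqrt(10).
The radius of convergence is the smallest modulus among the singular points: 7/2 - (3/22)*sqrt(649).

The radius of convergence is 7/2 - (3/22)*sqrt(649).


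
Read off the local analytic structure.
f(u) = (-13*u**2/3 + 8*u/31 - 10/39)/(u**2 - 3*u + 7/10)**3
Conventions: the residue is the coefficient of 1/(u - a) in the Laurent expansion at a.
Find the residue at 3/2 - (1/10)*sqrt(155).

The factor u**2 - 3*u + 7/10 splits as (u - a)(u - a') with a = 3/2 - (1/10)*sqrt(155), a' = 3/2 + (1/10)*sqrt(155). At the order-3 pole a set g(u) = (u - a)^3*f(u) = [-13*u**2/3 + 8*u/31 - 10/39] / (u - a')^3.
Order-3 pole: residue = g''(a)/2; g''(3/2 - (1/10)*sqrt(155)) = (2676880/36017319)*sqrt(155), so the residue is (1338440/36017319)*sqrt(155).

The residue is (1338440/36017319)*sqrt(155).


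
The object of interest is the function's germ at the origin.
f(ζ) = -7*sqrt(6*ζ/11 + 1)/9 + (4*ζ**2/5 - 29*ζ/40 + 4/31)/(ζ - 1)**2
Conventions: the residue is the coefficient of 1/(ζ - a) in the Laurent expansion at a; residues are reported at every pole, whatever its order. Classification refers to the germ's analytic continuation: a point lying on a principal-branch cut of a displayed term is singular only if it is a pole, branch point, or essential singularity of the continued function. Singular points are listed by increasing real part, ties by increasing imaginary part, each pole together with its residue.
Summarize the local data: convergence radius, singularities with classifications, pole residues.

Denominator factor (ζ - 1)^2: pole of order 2 at 1, modulus 1.
Branch term (-7/9)*sqrt(1 - ζ/(-11/6)): its argument vanishes at ζ = -11/6, a square-root branch point, modulus 11/6.
The radius of convergence is the smallest modulus among the singular points: 1.
The branch term is analytic at 1 and contributes nothing to the residue; only the rational part matters.
At the order-2 pole 1 set g(ζ) = (ζ - (1))^2*(rational part) = 4*ζ**2/5 - 29*ζ/40 + 4/31.
Order-2 pole: residue = g'(a); g'(1) = 7/8, so the residue is 7/8.
List the singular points by increasing real part (a conjugate pair: the negative imaginary part first).

Radius of convergence at 0: 1.
At -11/6: an algebraic (square-root) branch point.
At 1: a pole of order 2; residue 7/8.


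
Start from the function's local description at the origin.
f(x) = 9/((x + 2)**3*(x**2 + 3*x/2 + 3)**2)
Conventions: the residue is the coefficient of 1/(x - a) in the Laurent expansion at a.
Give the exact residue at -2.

The residue is 387/1024.

At the order-3 pole -2 set g(x) = (x - (-2))^3*f(x) = 9/(x**2 + 3*x/2 + 3)**2.
Order-3 pole: residue = g''(a)/2; g''(-2) = 387/512, so the residue is 387/1024.


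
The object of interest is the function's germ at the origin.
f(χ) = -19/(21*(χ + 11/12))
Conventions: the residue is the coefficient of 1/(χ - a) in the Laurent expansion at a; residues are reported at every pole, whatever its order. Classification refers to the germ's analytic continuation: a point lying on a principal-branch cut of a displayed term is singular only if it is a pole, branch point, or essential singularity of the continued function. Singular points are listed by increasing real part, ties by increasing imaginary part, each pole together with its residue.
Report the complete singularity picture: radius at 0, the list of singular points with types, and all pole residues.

Denominator factor (χ + 11/12): pole of order 1 at -11/12, modulus 11/12.
The radius of convergence is the smallest modulus among the singular points: 11/12.
At the order-1 pole -11/12 set g(χ) = (χ - (-11/12))*f(χ) = -19/21.
Simple pole: residue = g(a) at a = -11/12, which is -19/21.

Radius of convergence at 0: 11/12.
At -11/12: a pole of order 1; residue -19/21.


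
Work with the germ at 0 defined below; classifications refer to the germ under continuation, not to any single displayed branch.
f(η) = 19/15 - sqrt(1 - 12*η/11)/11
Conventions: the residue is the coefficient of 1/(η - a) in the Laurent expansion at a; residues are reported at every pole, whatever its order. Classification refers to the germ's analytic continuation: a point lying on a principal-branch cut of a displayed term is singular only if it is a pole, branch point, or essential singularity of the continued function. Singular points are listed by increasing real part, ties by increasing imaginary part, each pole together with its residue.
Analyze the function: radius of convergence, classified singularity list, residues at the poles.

Branch term (-1/11)*sqrt(1 - η/(11/12)): its argument vanishes at η = 11/12, a square-root branch point, modulus 11/12.
The radius of convergence is the smallest modulus among the singular points: 11/12.

Radius of convergence at 0: 11/12.
At 11/12: an algebraic (square-root) branch point.
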